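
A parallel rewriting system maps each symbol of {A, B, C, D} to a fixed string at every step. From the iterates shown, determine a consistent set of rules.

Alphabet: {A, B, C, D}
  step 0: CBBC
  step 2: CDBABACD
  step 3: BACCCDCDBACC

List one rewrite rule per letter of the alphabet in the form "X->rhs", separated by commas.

A->D, B->C, C->BA, D->CC

  step 2 ⇒ step 3: CDBABACD ⇒ BA·CC·C·D·C·D·BA·CC
    A ↦ D
    B ↦ C
    C ↦ BA
    D ↦ CC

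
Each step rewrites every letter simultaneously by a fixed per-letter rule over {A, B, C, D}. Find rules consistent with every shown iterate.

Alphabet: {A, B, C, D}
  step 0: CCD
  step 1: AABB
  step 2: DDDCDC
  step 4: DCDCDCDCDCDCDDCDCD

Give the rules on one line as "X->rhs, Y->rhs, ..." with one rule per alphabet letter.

A->D, B->DC, C->A, D->BB

  step 1 ⇒ step 2: AABB ⇒ D·D·DC·DC
    A ↦ D
    B ↦ DC
  step 0 ⇒ step 1: CCD ⇒ A·A·BB
    C ↦ A
  step 0 ⇒ step 1: CCD ⇒ A·A·BB
    D ↦ BB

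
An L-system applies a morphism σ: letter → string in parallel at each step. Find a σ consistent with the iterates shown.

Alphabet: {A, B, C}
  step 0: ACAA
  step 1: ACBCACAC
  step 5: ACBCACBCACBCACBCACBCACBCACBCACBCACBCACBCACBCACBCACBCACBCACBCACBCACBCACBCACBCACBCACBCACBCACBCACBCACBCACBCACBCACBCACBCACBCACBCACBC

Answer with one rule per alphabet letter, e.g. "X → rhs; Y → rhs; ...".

A->AC, B->AC, C->BC

  step 0 ⇒ step 1: ACAA ⇒ AC·BC·AC·AC
    A ↦ AC
    C ↦ BC
    B ↦ AC  (constrained at step 1)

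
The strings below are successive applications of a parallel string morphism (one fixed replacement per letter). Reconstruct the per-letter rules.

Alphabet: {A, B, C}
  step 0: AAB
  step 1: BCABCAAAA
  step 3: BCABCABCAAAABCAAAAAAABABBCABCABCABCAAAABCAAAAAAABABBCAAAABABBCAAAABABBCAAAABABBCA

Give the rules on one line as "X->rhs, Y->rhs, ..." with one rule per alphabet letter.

A->BCA, B->AAA, C->BAB

  step 0 ⇒ step 1: AAB ⇒ BCA·BCA·AAA
    A ↦ BCA
    B ↦ AAA
    C ↦ BAB  (constrained at step 1)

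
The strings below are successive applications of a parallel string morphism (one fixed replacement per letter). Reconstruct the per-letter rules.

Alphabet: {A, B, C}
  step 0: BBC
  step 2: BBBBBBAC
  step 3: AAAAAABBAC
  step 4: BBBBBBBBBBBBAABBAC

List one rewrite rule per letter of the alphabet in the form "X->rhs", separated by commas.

A->BB, B->A, C->AC

  step 3 ⇒ step 4: AAAAAABBAC ⇒ BB·BB·BB·BB·BB·BB·A·A·BB·AC
    A ↦ BB
    B ↦ A
    C ↦ AC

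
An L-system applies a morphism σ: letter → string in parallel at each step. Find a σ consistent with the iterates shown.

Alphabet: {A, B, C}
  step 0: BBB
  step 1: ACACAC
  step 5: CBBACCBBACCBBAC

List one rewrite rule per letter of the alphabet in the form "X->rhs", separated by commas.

A->C, B->AC, C->B

  step 0 ⇒ step 1: BBB ⇒ AC·AC·AC
    B ↦ AC
    A ↦ C  (constrained at step 1)
    C ↦ B  (constrained at step 1)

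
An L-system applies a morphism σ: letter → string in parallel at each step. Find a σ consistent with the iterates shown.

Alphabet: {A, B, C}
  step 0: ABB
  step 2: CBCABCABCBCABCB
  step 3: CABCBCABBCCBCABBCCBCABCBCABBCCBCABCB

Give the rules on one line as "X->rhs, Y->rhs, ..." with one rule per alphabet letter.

A->BC, B->CB, C->CAB

  step 2 ⇒ step 3: CBCABCABCBCABCB ⇒ CAB·CB·CAB·BC·CB·CAB·BC·CB·CAB·CB·CAB·BC·CB·CAB·CB
    A ↦ BC
    B ↦ CB
    C ↦ CAB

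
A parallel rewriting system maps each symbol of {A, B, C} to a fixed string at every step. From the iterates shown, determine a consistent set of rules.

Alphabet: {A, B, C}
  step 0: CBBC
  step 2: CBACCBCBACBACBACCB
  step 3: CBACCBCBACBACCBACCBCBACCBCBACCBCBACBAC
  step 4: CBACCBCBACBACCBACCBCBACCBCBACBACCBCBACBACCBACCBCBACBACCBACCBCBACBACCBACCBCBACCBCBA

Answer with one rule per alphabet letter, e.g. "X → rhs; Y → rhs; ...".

  step 3 ⇒ step 4: CBACCBCBACBACCBACCBCBACCBCBACCBCBACBAC ⇒ CBA·C·CB·CBA·CBA·C·CBA·C·CB·CBA·C·CB·CBA·CBA·C·CB·CBA·CBA·C·CBA·C·CB·CBA·CBA·C·CBA·C·CB·CBA·CBA·C·CBA·C·CB·CBA·C·CB·CBA
    A ↦ CB
    B ↦ C
    C ↦ CBA

A->CB, B->C, C->CBA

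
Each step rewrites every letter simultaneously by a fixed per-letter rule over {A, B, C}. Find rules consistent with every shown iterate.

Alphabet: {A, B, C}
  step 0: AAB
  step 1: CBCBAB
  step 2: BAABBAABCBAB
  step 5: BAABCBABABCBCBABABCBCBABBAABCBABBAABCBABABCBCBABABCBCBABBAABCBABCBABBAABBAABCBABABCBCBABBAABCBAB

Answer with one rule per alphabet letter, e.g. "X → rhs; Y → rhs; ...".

  step 1 ⇒ step 2: CBCBAB ⇒ BA·AB·BA·AB·CB·AB
    A ↦ CB
    B ↦ AB
    C ↦ BA

A->CB, B->AB, C->BA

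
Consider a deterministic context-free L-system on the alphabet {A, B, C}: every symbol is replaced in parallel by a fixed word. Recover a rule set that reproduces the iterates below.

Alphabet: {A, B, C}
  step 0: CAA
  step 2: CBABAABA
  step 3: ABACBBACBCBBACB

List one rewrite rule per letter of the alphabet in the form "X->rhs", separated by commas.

  step 2 ⇒ step 3: CBABAABA ⇒ A·BA·CB·BA·CB·CB·BA·CB
    A ↦ CB
    B ↦ BA
    C ↦ A

A->CB, B->BA, C->A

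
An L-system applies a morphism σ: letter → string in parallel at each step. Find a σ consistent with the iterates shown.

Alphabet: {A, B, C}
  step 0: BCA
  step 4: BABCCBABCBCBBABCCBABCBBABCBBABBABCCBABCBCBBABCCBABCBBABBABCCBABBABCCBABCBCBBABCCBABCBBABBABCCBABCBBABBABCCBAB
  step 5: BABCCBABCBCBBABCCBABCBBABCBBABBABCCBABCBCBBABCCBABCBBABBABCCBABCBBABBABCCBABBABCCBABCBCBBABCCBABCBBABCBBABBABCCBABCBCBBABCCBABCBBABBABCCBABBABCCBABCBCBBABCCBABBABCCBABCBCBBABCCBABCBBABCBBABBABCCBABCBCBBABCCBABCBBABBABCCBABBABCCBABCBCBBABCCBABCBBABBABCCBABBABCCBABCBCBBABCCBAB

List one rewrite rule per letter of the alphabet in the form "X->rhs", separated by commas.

A->CC, B->BAB, C->CB

  step 4 ⇒ step 5: BABCCBABCBCBBABCCBABCBBABCBBABBABCCBABCBCBBABCCBABCBBABBABCCBABBABCCBABCBCBBABCCBABCBBABBABCCBABCBBABBABCCBAB ⇒ BAB·CC·BAB·CB·CB·BAB·CC·BAB·CB·BAB·CB·BAB·BAB·CC·BAB·CB·CB·BAB·CC·BAB·CB·BAB·BAB·CC·BAB·CB·BAB·BAB·CC·BAB·BAB·CC·BAB·CB·CB·BAB·CC·BAB·CB·BAB·CB·BAB·BAB·CC·BAB·CB·CB·BAB·CC·BAB·CB·BAB·BAB·CC·BAB·BAB·CC·BAB·CB·CB·BAB·CC·BAB·BAB·CC·BAB·CB·CB·BAB·CC·BAB·CB·BAB·CB·BAB·BAB·CC·BAB·CB·CB·BAB·CC·BAB·CB·BAB·BAB·CC·BAB·BAB·CC·BAB·CB·CB·BAB·CC·BAB·CB·BAB·BAB·CC·BAB·BAB·CC·BAB·CB·CB·BAB·CC·BAB
    A ↦ CC
    B ↦ BAB
    C ↦ CB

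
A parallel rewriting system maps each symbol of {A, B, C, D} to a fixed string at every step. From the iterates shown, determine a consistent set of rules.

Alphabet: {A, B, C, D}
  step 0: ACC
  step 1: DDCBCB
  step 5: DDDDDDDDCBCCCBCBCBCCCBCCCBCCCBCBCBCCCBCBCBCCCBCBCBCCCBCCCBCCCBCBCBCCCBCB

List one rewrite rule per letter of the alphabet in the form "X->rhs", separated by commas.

A->DD, B->CC, C->CB, D->A

  step 0 ⇒ step 1: ACC ⇒ DD·CB·CB
    A ↦ DD
    C ↦ CB
    B ↦ CC  (constrained at step 1)
    D ↦ A  (constrained at step 1)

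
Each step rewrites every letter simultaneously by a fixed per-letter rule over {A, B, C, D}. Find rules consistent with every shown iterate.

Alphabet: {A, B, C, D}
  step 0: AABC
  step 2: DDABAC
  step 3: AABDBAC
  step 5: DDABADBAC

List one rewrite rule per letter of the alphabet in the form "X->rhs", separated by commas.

A->B, B->D, C->AC, D->A

  step 2 ⇒ step 3: DDABAC ⇒ A·A·B·D·B·AC
    A ↦ B
    B ↦ D
    C ↦ AC
    D ↦ A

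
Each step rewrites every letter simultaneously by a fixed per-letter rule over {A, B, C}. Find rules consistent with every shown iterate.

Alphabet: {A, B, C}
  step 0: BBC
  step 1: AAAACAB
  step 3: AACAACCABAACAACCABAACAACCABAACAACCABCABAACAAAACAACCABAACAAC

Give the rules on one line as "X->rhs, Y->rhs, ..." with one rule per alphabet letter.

A->AAC, B->AA, C->CAB

  step 0 ⇒ step 1: BBC ⇒ AA·AA·CAB
    B ↦ AA
    C ↦ CAB
    A ↦ AAC  (constrained at step 1)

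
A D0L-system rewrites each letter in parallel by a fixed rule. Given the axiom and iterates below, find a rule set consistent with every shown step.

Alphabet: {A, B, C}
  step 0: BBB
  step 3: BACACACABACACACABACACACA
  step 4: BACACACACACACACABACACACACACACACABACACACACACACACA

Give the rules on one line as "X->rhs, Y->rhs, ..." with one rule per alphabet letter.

A->CA, B->BA, C->CA

  step 3 ⇒ step 4: BACACACABACACACABACACACA ⇒ BA·CA·CA·CA·CA·CA·CA·CA·BA·CA·CA·CA·CA·CA·CA·CA·BA·CA·CA·CA·CA·CA·CA·CA
    A ↦ CA
    B ↦ BA
    C ↦ CA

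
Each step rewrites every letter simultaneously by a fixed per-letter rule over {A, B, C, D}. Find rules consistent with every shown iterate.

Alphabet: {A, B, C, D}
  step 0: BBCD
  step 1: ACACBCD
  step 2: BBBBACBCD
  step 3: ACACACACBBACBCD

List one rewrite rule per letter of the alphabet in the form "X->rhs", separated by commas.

A->B, B->AC, C->B, D->CD

  step 2 ⇒ step 3: BBBBACBCD ⇒ AC·AC·AC·AC·B·B·AC·B·CD
    A ↦ B
    B ↦ AC
    C ↦ B
    D ↦ CD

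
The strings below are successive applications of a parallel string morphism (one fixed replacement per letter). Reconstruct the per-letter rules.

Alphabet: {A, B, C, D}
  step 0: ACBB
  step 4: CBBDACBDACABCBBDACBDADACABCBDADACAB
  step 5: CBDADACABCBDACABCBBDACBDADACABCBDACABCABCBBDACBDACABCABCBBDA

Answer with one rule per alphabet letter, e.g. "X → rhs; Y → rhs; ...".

  step 4 ⇒ step 5: CBBDACBDACABCBBDACBDADACABCBDADACAB ⇒ CB·DA·DA·CA·B·CB·DA·CA·B·CB·B·DA·CB·DA·DA·CA·B·CB·DA·CA·B·CA·B·CB·B·DA·CB·DA·CA·B·CA·B·CB·B·DA
    A ↦ B
    B ↦ DA
    C ↦ CB
    D ↦ CA

A->B, B->DA, C->CB, D->CA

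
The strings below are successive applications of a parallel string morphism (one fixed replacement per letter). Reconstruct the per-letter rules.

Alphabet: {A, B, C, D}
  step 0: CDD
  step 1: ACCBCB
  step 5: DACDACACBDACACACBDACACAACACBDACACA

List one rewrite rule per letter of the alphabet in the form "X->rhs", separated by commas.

A->D, B->A, C->AC, D->CB

  step 0 ⇒ step 1: CDD ⇒ AC·CB·CB
    C ↦ AC
    D ↦ CB
    A ↦ D  (constrained at step 1)
    B ↦ A  (constrained at step 1)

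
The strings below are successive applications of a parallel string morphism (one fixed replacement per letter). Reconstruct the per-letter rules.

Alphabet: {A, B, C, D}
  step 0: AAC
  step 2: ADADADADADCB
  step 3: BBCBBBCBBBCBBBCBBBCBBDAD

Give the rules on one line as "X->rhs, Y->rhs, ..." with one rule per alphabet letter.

  step 2 ⇒ step 3: ADADADADADCB ⇒ BB·CB·BB·CB·BB·CB·BB·CB·BB·CB·BD·AD
    A ↦ BB
    B ↦ AD
    C ↦ BD
    D ↦ CB

A->BB, B->AD, C->BD, D->CB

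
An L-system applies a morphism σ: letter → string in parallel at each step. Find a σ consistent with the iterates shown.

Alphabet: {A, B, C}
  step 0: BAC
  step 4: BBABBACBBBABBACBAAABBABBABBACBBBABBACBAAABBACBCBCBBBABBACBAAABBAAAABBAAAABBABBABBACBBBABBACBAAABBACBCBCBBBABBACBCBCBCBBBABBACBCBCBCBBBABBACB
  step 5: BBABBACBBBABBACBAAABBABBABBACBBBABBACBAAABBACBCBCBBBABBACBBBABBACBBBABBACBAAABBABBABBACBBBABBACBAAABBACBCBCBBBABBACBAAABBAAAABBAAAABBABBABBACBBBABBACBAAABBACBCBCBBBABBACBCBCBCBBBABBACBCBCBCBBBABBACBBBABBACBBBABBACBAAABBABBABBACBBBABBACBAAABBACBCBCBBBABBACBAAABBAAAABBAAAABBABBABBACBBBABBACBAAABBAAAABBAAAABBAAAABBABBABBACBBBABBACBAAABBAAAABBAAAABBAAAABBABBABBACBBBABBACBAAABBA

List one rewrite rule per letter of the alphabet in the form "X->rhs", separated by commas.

A->CB, B->BBA, C->AAA

  step 4 ⇒ step 5: BBABBACBBBABBACBAAABBABBABBACBBBABBACBAAABBACBCBCBBBABBACBAAABBAAAABBAAAABBABBABBACBBBABBACBAAABBACBCBCBBBABBACBCBCBCBBBABBACBCBCBCBBBABBACB ⇒ BBA·BBA·CB·BBA·BBA·CB·AAA·BBA·BBA·BBA·CB·BBA·BBA·CB·AAA·BBA·CB·CB·CB·BBA·BBA·CB·BBA·BBA·CB·BBA·BBA·CB·AAA·BBA·BBA·BBA·CB·BBA·BBA·CB·AAA·BBA·CB·CB·CB·BBA·BBA·CB·AAA·BBA·AAA·BBA·AAA·BBA·BBA·BBA·CB·BBA·BBA·CB·AAA·BBA·CB·CB·CB·BBA·BBA·CB·CB·CB·CB·BBA·BBA·CB·CB·CB·CB·BBA·BBA·CB·BBA·BBA·CB·BBA·BBA·CB·AAA·BBA·BBA·BBA·CB·BBA·BBA·CB·AAA·BBA·CB·CB·CB·BBA·BBA·CB·AAA·BBA·AAA·BBA·AAA·BBA·BBA·BBA·CB·BBA·BBA·CB·AAA·BBA·AAA·BBA·AAA·BBA·AAA·BBA·BBA·BBA·CB·BBA·BBA·CB·AAA·BBA·AAA·BBA·AAA·BBA·AAA·BBA·BBA·BBA·CB·BBA·BBA·CB·AAA·BBA
    A ↦ CB
    B ↦ BBA
    C ↦ AAA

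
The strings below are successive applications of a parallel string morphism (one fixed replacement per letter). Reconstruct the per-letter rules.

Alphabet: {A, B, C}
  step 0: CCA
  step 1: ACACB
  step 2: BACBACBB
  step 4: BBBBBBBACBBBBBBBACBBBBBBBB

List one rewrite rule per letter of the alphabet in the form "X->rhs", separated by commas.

A->B, B->BB, C->AC

  step 1 ⇒ step 2: ACACB ⇒ B·AC·B·AC·BB
    A ↦ B
    B ↦ BB
    C ↦ AC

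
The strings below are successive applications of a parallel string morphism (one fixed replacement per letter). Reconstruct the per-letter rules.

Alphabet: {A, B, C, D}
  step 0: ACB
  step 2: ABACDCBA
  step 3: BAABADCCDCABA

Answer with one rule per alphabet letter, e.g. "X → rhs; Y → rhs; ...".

A->BA, B->A, C->DC, D->C

  step 2 ⇒ step 3: ABACDCBA ⇒ BA·A·BA·DC·C·DC·A·BA
    A ↦ BA
    B ↦ A
    C ↦ DC
    D ↦ C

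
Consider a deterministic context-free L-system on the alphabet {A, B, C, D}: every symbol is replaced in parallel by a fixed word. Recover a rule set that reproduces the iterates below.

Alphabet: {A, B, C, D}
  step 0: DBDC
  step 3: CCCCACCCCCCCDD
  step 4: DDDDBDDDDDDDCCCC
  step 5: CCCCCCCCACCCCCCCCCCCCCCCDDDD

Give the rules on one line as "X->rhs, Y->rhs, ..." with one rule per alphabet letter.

A->B, B->AC, C->D, D->CC

  step 4 ⇒ step 5: DDDDBDDDDDDDCCCC ⇒ CC·CC·CC·CC·AC·CC·CC·CC·CC·CC·CC·CC·D·D·D·D
    B ↦ AC
    C ↦ D
    D ↦ CC
  step 3 ⇒ step 4: CCCCACCCCCCCDD ⇒ D·D·D·D·B·D·D·D·D·D·D·D·CC·CC
    A ↦ B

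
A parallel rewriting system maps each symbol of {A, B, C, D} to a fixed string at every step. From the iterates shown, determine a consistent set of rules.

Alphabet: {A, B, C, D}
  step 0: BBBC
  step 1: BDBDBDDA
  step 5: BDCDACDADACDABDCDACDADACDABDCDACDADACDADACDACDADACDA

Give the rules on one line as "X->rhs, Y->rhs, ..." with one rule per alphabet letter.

A->DA, B->BD, C->DA, D->C

  step 0 ⇒ step 1: BBBC ⇒ BD·BD·BD·DA
    B ↦ BD
    C ↦ DA
    A ↦ DA  (constrained at step 1)
    D ↦ C  (constrained at step 1)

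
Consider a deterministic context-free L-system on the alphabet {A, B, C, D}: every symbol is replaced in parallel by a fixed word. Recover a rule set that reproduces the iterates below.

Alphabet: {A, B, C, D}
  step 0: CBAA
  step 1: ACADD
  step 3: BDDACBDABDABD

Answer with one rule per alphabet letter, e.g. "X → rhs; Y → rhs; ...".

A->D, B->A, C->AC, D->BD

  step 0 ⇒ step 1: CBAA ⇒ AC·A·D·D
    A ↦ D
    B ↦ A
    C ↦ AC
    D ↦ BD  (constrained at step 1)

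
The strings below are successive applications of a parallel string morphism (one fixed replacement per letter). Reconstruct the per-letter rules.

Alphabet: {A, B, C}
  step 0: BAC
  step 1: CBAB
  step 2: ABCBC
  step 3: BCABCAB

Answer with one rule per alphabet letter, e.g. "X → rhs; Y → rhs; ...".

A->B, B->C, C->AB

  step 2 ⇒ step 3: ABCBC ⇒ B·C·AB·C·AB
    A ↦ B
    B ↦ C
    C ↦ AB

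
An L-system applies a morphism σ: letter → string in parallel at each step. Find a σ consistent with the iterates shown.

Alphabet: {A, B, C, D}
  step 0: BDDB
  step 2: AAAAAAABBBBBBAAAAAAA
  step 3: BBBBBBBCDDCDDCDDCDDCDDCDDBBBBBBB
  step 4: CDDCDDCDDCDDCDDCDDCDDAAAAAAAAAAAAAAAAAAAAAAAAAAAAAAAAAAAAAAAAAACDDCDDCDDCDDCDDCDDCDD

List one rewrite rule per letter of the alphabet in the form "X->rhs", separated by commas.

A->B, B->CDD, C->A, D->AAA

  step 3 ⇒ step 4: BBBBBBBCDDCDDCDDCDDCDDCDDBBBBBBB ⇒ CDD·CDD·CDD·CDD·CDD·CDD·CDD·A·AAA·AAA·A·AAA·AAA·A·AAA·AAA·A·AAA·AAA·A·AAA·AAA·A·AAA·AAA·CDD·CDD·CDD·CDD·CDD·CDD·CDD
    B ↦ CDD
    C ↦ A
    D ↦ AAA
  step 2 ⇒ step 3: AAAAAAABBBBBBAAAAAAA ⇒ B·B·B·B·B·B·B·CDD·CDD·CDD·CDD·CDD·CDD·B·B·B·B·B·B·B
    A ↦ B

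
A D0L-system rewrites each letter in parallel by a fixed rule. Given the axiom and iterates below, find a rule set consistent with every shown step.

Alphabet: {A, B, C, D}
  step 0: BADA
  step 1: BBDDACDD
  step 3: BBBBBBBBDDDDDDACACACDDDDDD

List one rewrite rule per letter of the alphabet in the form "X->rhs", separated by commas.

  step 0 ⇒ step 1: BADA ⇒ BB·DD·AC·DD
    A ↦ DD
    B ↦ BB
    D ↦ AC
    C ↦ D  (constrained at step 1)

A->DD, B->BB, C->D, D->AC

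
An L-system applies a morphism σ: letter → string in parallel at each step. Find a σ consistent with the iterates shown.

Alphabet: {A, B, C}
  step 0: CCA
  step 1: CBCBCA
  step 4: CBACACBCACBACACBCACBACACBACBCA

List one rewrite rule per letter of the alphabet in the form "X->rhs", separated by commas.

  step 0 ⇒ step 1: CCA ⇒ CB·CB·CA
    A ↦ CA
    C ↦ CB
    B ↦ A  (constrained at step 1)

A->CA, B->A, C->CB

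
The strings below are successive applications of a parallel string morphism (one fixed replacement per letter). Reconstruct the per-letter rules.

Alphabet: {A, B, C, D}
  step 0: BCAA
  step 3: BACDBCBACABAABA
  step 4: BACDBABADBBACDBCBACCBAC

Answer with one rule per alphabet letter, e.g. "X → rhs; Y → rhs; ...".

  step 3 ⇒ step 4: BACDBCBACABAABA ⇒ BA·C·DB·A·BA·DB·BA·C·DB·C·BA·C·C·BA·C
    A ↦ C
    B ↦ BA
    C ↦ DB
    D ↦ A

A->C, B->BA, C->DB, D->A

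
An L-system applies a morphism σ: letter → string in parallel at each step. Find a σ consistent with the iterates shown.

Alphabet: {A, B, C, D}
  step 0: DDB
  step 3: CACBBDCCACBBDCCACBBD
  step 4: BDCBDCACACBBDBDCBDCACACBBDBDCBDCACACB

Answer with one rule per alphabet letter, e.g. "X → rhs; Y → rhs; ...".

  step 3 ⇒ step 4: CACBBDCCACBBDCCACBBD ⇒ BD·C·BD·CA·CA·CB·BD·BD·C·BD·CA·CA·CB·BD·BD·C·BD·CA·CA·CB
    A ↦ C
    B ↦ CA
    C ↦ BD
    D ↦ CB

A->C, B->CA, C->BD, D->CB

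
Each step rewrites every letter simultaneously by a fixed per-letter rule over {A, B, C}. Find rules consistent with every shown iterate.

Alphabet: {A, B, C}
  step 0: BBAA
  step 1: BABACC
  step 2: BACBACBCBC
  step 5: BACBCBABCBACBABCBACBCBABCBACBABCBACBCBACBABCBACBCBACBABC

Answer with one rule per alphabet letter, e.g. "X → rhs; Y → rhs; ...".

A->C, B->BA, C->BC

  step 1 ⇒ step 2: BABACC ⇒ BA·C·BA·C·BC·BC
    A ↦ C
    B ↦ BA
    C ↦ BC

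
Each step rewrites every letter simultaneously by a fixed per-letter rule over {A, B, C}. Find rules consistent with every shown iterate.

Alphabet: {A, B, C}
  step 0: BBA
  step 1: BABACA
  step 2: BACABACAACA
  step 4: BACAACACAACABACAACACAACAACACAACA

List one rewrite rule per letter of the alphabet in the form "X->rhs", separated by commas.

A->CA, B->BA, C->A

  step 1 ⇒ step 2: BABACA ⇒ BA·CA·BA·CA·A·CA
    A ↦ CA
    B ↦ BA
    C ↦ A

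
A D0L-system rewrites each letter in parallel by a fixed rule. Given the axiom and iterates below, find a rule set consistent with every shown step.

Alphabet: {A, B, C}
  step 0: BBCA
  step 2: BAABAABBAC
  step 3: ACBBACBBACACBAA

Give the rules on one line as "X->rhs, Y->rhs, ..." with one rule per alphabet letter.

A->B, B->AC, C->AA

  step 2 ⇒ step 3: BAABAABBAC ⇒ AC·B·B·AC·B·B·AC·AC·B·AA
    A ↦ B
    B ↦ AC
    C ↦ AA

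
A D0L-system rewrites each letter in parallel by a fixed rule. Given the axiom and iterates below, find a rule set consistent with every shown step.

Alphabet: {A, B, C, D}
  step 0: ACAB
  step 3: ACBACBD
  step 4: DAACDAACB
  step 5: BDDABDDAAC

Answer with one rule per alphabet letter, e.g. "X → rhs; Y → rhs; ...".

A->D, B->AC, C->A, D->B

  step 4 ⇒ step 5: DAACDAACB ⇒ B·D·D·A·B·D·D·A·AC
    A ↦ D
    B ↦ AC
    C ↦ A
    D ↦ B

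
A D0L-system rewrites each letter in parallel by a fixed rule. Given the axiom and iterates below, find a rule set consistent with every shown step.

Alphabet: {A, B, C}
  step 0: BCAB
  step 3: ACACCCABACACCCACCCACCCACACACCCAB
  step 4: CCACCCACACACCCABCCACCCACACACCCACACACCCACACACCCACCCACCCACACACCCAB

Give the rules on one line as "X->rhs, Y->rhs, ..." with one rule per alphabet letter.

  step 3 ⇒ step 4: ACACCCABACACCCACCCACCCACACACCCAB ⇒ CC·AC·CC·AC·AC·AC·CC·AB·CC·AC·CC·AC·AC·AC·CC·AC·AC·AC·CC·AC·AC·AC·CC·AC·CC·AC·CC·AC·AC·AC·CC·AB
    A ↦ CC
    B ↦ AB
    C ↦ AC

A->CC, B->AB, C->AC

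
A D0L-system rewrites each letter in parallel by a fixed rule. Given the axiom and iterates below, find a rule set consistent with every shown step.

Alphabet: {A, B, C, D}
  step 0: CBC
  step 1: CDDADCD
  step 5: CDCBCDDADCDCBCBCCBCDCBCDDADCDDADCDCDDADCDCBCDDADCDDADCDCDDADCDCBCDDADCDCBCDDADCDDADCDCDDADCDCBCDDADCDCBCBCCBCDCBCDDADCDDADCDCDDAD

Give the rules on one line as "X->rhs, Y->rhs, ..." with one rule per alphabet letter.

  step 0 ⇒ step 1: CBC ⇒ CD·DAD·CD
    B ↦ DAD
    C ↦ CD
    A ↦ C  (constrained at step 1)
    D ↦ CB  (constrained at step 1)

A->C, B->DAD, C->CD, D->CB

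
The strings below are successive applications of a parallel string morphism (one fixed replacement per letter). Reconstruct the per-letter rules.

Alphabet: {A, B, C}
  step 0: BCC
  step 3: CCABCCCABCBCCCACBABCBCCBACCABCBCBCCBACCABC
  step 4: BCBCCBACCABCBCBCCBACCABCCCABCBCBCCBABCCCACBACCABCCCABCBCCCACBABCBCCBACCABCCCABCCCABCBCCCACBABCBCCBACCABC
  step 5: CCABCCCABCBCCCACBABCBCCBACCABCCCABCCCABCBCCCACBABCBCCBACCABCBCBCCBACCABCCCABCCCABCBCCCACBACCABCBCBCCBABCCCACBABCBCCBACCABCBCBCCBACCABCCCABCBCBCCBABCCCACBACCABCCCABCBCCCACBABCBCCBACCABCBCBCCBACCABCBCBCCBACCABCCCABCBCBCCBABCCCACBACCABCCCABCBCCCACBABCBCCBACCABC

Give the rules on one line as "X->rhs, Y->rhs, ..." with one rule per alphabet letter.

  step 4 ⇒ step 5: BCBCCBACCABCBCBCCBACCABCCCABCBCBCCBABCCCACBACCABCCCABCBCCCACBABCBCCBACCABCCCABCCCABCBCCCACBABCBCCBACCABC ⇒ CCA·BC·CCA·BC·BC·CCA·CBA·BC·BC·CBA·CCA·BC·CCA·BC·CCA·BC·BC·CCA·CBA·BC·BC·CBA·CCA·BC·BC·BC·CBA·CCA·BC·CCA·BC·CCA·BC·BC·CCA·CBA·CCA·BC·BC·BC·CBA·BC·CCA·CBA·BC·BC·CBA·CCA·BC·BC·BC·CBA·CCA·BC·CCA·BC·BC·BC·CBA·BC·CCA·CBA·CCA·BC·CCA·BC·BC·CCA·CBA·BC·BC·CBA·CCA·BC·BC·BC·CBA·CCA·BC·BC·BC·CBA·CCA·BC·CCA·BC·BC·BC·CBA·BC·CCA·CBA·CCA·BC·CCA·BC·BC·CCA·CBA·BC·BC·CBA·CCA·BC
    A ↦ CBA
    B ↦ CCA
    C ↦ BC

A->CBA, B->CCA, C->BC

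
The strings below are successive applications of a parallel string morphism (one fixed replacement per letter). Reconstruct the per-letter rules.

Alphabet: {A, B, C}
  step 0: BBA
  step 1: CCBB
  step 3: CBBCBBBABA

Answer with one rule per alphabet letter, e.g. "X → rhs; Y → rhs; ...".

  step 0 ⇒ step 1: BBA ⇒ C·C·BB
    A ↦ BB
    B ↦ C
    C ↦ BA  (constrained at step 1)

A->BB, B->C, C->BA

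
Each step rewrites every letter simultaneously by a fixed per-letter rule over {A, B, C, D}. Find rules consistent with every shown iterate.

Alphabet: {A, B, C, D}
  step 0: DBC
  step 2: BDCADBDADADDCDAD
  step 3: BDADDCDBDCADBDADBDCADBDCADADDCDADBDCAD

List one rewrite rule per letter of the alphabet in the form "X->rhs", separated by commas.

A->BDC, B->BD, C->DCD, D->AD

  step 2 ⇒ step 3: BDCADBDADADDCDAD ⇒ BD·AD·DCD·BDC·AD·BD·AD·BDC·AD·BDC·AD·AD·DCD·AD·BDC·AD
    A ↦ BDC
    B ↦ BD
    C ↦ DCD
    D ↦ AD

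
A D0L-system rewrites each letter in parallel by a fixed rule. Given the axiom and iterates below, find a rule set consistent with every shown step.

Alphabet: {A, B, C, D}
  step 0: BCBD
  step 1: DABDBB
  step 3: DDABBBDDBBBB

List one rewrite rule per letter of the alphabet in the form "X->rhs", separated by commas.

A->C, B->D, C->AB, D->BB

  step 0 ⇒ step 1: BCBD ⇒ D·AB·D·BB
    B ↦ D
    C ↦ AB
    D ↦ BB
    A ↦ C  (constrained at step 1)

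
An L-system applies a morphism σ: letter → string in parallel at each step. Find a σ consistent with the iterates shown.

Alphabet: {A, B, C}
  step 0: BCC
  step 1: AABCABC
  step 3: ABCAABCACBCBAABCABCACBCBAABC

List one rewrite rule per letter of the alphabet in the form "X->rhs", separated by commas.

A->CB, B->A, C->ABC

  step 0 ⇒ step 1: BCC ⇒ A·ABC·ABC
    B ↦ A
    C ↦ ABC
    A ↦ CB  (constrained at step 1)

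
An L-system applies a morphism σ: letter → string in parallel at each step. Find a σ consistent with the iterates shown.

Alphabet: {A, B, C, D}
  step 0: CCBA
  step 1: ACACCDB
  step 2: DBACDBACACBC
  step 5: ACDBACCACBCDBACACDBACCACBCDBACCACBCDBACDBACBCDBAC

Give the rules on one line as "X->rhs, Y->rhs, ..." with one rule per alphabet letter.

  step 1 ⇒ step 2: ACACCDB ⇒ DB·AC·DB·AC·AC·B·C
    A ↦ DB
    B ↦ C
    C ↦ AC
    D ↦ B

A->DB, B->C, C->AC, D->B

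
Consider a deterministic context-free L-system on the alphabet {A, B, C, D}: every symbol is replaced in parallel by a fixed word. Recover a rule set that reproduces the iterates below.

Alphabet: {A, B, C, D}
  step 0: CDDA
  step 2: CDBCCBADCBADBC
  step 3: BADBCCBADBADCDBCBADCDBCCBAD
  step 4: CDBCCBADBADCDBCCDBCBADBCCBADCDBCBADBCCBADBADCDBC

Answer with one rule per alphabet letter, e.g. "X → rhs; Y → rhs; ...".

A->D, B->C, C->BAD, D->BC

  step 3 ⇒ step 4: BADBCCBADBADCDBCBADCDBCCBAD ⇒ C·D·BC·C·BAD·BAD·C·D·BC·C·D·BC·BAD·BC·C·BAD·C·D·BC·BAD·BC·C·BAD·BAD·C·D·BC
    A ↦ D
    B ↦ C
    C ↦ BAD
    D ↦ BC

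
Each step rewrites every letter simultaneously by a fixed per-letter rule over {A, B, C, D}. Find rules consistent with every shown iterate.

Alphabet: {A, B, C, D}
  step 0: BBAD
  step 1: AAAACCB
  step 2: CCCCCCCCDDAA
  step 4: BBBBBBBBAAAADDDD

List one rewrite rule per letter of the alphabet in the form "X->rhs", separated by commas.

  step 1 ⇒ step 2: AAAACCB ⇒ CC·CC·CC·CC·D·D·AA
    A ↦ CC
    B ↦ AA
    C ↦ D
  step 0 ⇒ step 1: BBAD ⇒ AA·AA·CC·B
    D ↦ B

A->CC, B->AA, C->D, D->B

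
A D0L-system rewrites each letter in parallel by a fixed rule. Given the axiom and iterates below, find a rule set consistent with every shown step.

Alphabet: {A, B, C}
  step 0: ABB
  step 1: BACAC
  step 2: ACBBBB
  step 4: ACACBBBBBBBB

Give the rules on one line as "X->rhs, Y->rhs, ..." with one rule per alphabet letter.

A->B, B->AC, C->B

  step 1 ⇒ step 2: BACAC ⇒ AC·B·B·B·B
    A ↦ B
    B ↦ AC
    C ↦ B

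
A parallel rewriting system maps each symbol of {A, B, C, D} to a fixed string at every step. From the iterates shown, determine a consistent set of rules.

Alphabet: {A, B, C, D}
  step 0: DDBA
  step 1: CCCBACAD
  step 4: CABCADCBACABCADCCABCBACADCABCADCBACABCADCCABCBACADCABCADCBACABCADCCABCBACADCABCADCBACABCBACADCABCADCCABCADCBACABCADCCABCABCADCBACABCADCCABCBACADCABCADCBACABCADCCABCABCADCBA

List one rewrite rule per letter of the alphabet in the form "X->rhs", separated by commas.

A->CAD, B->CBA, C->CAB, D->C

  step 0 ⇒ step 1: DDBA ⇒ C·C·CBA·CAD
    A ↦ CAD
    B ↦ CBA
    D ↦ C
    C ↦ CAB  (constrained at step 1)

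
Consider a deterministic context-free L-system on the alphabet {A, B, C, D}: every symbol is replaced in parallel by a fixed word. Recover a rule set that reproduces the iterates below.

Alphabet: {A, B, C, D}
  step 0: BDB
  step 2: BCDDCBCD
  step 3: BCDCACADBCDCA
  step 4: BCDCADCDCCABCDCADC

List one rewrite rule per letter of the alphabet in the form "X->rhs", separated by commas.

A->C, B->BC, C->D, D->CA

  step 3 ⇒ step 4: BCDCACADBCDCA ⇒ BC·D·CA·D·C·D·C·CA·BC·D·CA·D·C
    A ↦ C
    B ↦ BC
    C ↦ D
    D ↦ CA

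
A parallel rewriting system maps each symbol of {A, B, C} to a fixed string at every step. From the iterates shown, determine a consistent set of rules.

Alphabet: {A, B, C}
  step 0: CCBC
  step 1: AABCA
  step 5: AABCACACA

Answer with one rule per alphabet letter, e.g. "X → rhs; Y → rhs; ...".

A->C, B->BC, C->A

  step 0 ⇒ step 1: CCBC ⇒ A·A·BC·A
    B ↦ BC
    C ↦ A
    A ↦ C  (constrained at step 1)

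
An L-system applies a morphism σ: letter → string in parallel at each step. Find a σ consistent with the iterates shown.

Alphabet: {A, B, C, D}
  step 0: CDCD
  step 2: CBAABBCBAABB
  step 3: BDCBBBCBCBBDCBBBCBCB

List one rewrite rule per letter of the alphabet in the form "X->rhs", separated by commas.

A->B, B->CB, C->BD, D->AA

  step 2 ⇒ step 3: CBAABBCBAABB ⇒ BD·CB·B·B·CB·CB·BD·CB·B·B·CB·CB
    A ↦ B
    B ↦ CB
    C ↦ BD
    D ↦ AA  (constrained at step 0)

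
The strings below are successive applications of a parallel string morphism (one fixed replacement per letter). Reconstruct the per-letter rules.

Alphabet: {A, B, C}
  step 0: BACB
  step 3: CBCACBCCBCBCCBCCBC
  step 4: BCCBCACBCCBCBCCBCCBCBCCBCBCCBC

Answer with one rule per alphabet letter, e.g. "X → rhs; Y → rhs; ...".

  step 3 ⇒ step 4: CBCACBCCBCBCCBCCBC ⇒ BC·C·BC·AC·BC·C·BC·BC·C·BC·C·BC·BC·C·BC·BC·C·BC
    A ↦ AC
    B ↦ C
    C ↦ BC

A->AC, B->C, C->BC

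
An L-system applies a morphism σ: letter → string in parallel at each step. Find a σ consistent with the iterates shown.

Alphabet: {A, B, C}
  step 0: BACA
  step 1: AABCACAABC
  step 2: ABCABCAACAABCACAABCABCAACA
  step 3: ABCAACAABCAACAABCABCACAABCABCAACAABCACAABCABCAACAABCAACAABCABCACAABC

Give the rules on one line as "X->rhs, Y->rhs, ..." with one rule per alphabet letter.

  step 2 ⇒ step 3: ABCABCAACAABCACAABCABCAACA ⇒ ABC·A·ACA·ABC·A·ACA·ABC·ABC·ACA·ABC·ABC·A·ACA·ABC·ACA·ABC·ABC·A·ACA·ABC·A·ACA·ABC·ABC·ACA·ABC
    A ↦ ABC
    B ↦ A
    C ↦ ACA

A->ABC, B->A, C->ACA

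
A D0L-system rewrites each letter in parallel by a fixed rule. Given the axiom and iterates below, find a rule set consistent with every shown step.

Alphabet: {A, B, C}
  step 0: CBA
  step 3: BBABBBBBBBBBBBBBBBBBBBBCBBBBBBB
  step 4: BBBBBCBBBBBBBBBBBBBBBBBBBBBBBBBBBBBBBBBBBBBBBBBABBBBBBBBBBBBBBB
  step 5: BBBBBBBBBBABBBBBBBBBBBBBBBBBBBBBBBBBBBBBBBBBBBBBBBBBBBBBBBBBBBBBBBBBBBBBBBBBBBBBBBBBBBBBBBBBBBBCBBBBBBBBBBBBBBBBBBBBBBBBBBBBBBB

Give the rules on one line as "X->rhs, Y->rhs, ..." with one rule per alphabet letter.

A->BCB, B->BB, C->AB

  step 4 ⇒ step 5: BBBBBCBBBBBBBBBBBBBBBBBBBBBBBBBBBBBBBBBBBBBBBBBABBBBBBBBBBBBBBB ⇒ BB·BB·BB·BB·BB·AB·BB·BB·BB·BB·BB·BB·BB·BB·BB·BB·BB·BB·BB·BB·BB·BB·BB·BB·BB·BB·BB·BB·BB·BB·BB·BB·BB·BB·BB·BB·BB·BB·BB·BB·BB·BB·BB·BB·BB·BB·BB·BCB·BB·BB·BB·BB·BB·BB·BB·BB·BB·BB·BB·BB·BB·BB·BB
    A ↦ BCB
    B ↦ BB
    C ↦ AB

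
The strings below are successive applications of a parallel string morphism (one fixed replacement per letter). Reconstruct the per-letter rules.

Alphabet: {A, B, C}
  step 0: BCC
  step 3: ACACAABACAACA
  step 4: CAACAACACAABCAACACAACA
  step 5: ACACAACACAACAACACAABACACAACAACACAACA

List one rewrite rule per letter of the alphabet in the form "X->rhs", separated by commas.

A->CA, B->AB, C->A

  step 4 ⇒ step 5: CAACAACACAABCAACACAACA ⇒ A·CA·CA·A·CA·CA·A·CA·A·CA·CA·AB·A·CA·CA·A·CA·A·CA·CA·A·CA
    A ↦ CA
    B ↦ AB
    C ↦ A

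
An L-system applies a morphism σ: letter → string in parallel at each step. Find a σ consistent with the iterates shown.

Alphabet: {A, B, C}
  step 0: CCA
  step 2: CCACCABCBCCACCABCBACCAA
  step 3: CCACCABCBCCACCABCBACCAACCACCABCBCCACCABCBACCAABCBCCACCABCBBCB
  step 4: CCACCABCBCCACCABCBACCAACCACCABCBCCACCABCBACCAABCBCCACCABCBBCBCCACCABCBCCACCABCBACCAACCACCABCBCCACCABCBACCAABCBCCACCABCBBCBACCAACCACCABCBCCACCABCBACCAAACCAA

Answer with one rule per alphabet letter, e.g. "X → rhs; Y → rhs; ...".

A->BCB, B->A, C->CCA

  step 3 ⇒ step 4: CCACCABCBCCACCABCBACCAACCACCABCBCCACCABCBACCAABCBCCACCABCBBCB ⇒ CCA·CCA·BCB·CCA·CCA·BCB·A·CCA·A·CCA·CCA·BCB·CCA·CCA·BCB·A·CCA·A·BCB·CCA·CCA·BCB·BCB·CCA·CCA·BCB·CCA·CCA·BCB·A·CCA·A·CCA·CCA·BCB·CCA·CCA·BCB·A·CCA·A·BCB·CCA·CCA·BCB·BCB·A·CCA·A·CCA·CCA·BCB·CCA·CCA·BCB·A·CCA·A·A·CCA·A
    A ↦ BCB
    B ↦ A
    C ↦ CCA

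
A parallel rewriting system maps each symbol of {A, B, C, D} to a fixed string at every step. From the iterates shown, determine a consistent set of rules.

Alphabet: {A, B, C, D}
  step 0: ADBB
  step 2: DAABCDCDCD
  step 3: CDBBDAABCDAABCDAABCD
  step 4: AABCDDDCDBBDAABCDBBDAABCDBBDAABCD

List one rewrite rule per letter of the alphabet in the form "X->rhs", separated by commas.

A->B, B->D, C->AAB, D->CD

  step 3 ⇒ step 4: CDBBDAABCDAABCDAABCD ⇒ AAB·CD·D·D·CD·B·B·D·AAB·CD·B·B·D·AAB·CD·B·B·D·AAB·CD
    A ↦ B
    B ↦ D
    C ↦ AAB
    D ↦ CD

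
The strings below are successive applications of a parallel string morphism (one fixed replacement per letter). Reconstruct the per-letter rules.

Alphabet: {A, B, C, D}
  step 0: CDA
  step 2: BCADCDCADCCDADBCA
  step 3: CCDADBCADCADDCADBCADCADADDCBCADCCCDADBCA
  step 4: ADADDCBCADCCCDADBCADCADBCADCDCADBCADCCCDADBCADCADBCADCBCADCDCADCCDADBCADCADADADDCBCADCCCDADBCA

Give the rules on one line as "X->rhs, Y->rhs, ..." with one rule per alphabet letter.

  step 3 ⇒ step 4: CCDADBCADCADDCADBCADCADADDCBCADCCCDADBCA ⇒ AD·AD·DC·BCA·DC·CCD·AD·BCA·DC·AD·BCA·DC·DC·AD·BCA·DC·CCD·AD·BCA·DC·AD·BCA·DC·BCA·DC·DC·AD·CCD·AD·BCA·DC·AD·AD·AD·DC·BCA·DC·CCD·AD·BCA
    A ↦ BCA
    B ↦ CCD
    C ↦ AD
    D ↦ DC

A->BCA, B->CCD, C->AD, D->DC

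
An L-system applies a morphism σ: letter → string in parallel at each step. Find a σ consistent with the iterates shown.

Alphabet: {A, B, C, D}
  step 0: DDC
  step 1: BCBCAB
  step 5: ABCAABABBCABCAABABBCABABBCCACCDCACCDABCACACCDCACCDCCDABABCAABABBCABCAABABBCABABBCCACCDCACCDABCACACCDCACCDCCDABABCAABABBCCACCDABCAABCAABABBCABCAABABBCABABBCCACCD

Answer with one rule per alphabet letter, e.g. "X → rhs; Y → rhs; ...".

  step 0 ⇒ step 1: DDC ⇒ BC·BC·AB
    C ↦ AB
    D ↦ BC
    A ↦ CA  (constrained at step 1)
    B ↦ CCD  (constrained at step 1)

A->CA, B->CCD, C->AB, D->BC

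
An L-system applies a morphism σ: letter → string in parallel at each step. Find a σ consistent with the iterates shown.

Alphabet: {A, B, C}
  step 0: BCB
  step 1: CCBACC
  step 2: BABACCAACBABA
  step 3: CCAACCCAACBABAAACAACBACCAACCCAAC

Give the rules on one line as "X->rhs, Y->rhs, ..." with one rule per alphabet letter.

  step 2 ⇒ step 3: BABACCAACBABA ⇒ CC·AAC·CC·AAC·BA·BA·AAC·AAC·BA·CC·AAC·CC·AAC
    A ↦ AAC
    B ↦ CC
    C ↦ BA

A->AAC, B->CC, C->BA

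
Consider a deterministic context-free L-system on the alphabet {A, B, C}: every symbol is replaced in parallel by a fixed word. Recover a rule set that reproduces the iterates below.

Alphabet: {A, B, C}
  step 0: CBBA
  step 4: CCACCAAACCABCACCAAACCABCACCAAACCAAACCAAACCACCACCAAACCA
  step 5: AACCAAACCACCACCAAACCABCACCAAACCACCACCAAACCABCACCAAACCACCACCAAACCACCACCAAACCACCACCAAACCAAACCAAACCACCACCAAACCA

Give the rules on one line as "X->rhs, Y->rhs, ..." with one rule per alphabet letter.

  step 4 ⇒ step 5: CCACCAAACCABCACCAAACCABCACCAAACCAAACCAAACCACCACCAAACCA ⇒ A·A·CCA·A·A·CCA·CCA·CCA·A·A·CCA·BC·A·CCA·A·A·CCA·CCA·CCA·A·A·CCA·BC·A·CCA·A·A·CCA·CCA·CCA·A·A·CCA·CCA·CCA·A·A·CCA·CCA·CCA·A·A·CCA·A·A·CCA·A·A·CCA·CCA·CCA·A·A·CCA
    A ↦ CCA
    B ↦ BC
    C ↦ A

A->CCA, B->BC, C->A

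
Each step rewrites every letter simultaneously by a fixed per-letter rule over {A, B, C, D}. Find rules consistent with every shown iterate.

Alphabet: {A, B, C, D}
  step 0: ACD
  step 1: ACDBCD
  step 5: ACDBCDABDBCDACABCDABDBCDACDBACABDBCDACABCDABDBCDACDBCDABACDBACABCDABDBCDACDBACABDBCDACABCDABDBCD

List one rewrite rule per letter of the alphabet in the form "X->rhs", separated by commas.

  step 0 ⇒ step 1: ACD ⇒ AC·DB·CD
    A ↦ AC
    C ↦ DB
    D ↦ CD
    B ↦ AB  (constrained at step 1)

A->AC, B->AB, C->DB, D->CD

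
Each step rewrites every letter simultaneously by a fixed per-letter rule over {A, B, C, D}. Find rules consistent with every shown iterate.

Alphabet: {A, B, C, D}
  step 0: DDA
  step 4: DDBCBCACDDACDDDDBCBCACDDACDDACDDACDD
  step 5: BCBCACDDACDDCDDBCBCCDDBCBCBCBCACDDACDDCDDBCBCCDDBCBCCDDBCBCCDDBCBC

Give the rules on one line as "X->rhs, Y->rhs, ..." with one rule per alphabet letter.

  step 4 ⇒ step 5: DDBCBCACDDACDDDDBCBCACDDACDDACDDACDD ⇒ BC·BC·AC·DD·AC·DD·C·DD·BC·BC·C·DD·BC·BC·BC·BC·AC·DD·AC·DD·C·DD·BC·BC·C·DD·BC·BC·C·DD·BC·BC·C·DD·BC·BC
    A ↦ C
    B ↦ AC
    C ↦ DD
    D ↦ BC

A->C, B->AC, C->DD, D->BC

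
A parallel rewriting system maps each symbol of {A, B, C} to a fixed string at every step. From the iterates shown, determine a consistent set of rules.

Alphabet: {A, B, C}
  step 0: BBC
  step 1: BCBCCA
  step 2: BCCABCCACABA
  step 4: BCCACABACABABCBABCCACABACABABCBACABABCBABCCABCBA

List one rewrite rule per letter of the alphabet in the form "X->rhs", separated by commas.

A->BA, B->BC, C->CA

  step 1 ⇒ step 2: BCBCCA ⇒ BC·CA·BC·CA·CA·BA
    A ↦ BA
    B ↦ BC
    C ↦ CA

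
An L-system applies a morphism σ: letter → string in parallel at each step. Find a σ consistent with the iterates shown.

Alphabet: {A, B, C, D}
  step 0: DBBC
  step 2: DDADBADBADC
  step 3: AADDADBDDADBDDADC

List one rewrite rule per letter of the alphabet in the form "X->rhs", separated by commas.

A->DD, B->DB, C->DC, D->A

  step 2 ⇒ step 3: DDADBADBADC ⇒ A·A·DD·A·DB·DD·A·DB·DD·A·DC
    A ↦ DD
    B ↦ DB
    C ↦ DC
    D ↦ A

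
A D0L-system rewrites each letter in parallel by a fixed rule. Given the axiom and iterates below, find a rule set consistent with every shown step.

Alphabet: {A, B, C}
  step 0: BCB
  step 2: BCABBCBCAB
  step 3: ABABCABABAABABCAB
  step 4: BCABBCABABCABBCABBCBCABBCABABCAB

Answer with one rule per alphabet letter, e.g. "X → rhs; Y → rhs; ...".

  step 3 ⇒ step 4: ABABCABABAABABCAB ⇒ BC·AB·BC·AB·A·BC·AB·BC·AB·BC·BC·AB·BC·AB·A·BC·AB
    A ↦ BC
    B ↦ AB
    C ↦ A

A->BC, B->AB, C->A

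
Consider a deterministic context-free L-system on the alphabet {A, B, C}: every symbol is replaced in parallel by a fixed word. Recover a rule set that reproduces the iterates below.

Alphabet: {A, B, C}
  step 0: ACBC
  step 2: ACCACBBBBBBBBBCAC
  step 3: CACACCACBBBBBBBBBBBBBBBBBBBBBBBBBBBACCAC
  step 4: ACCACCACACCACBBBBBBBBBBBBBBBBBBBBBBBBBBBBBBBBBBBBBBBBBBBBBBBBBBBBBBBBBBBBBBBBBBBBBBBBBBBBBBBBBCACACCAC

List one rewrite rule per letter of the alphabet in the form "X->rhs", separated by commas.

  step 3 ⇒ step 4: CACACCACBBBBBBBBBBBBBBBBBBBBBBBBBBBACCAC ⇒ AC·C·AC·C·AC·AC·C·AC·BBB·BBB·BBB·BBB·BBB·BBB·BBB·BBB·BBB·BBB·BBB·BBB·BBB·BBB·BBB·BBB·BBB·BBB·BBB·BBB·BBB·BBB·BBB·BBB·BBB·BBB·BBB·C·AC·AC·C·AC
    A ↦ C
    B ↦ BBB
    C ↦ AC

A->C, B->BBB, C->AC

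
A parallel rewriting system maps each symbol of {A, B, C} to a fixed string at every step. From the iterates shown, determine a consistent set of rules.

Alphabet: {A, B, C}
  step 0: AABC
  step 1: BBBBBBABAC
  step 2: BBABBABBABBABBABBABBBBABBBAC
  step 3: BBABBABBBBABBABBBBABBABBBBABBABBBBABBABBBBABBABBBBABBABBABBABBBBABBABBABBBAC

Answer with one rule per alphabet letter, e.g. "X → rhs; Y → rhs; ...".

A->BB, B->BBA, C->BAC

  step 2 ⇒ step 3: BBABBABBABBABBABBABBBBABBBAC ⇒ BBA·BBA·BB·BBA·BBA·BB·BBA·BBA·BB·BBA·BBA·BB·BBA·BBA·BB·BBA·BBA·BB·BBA·BBA·BBA·BBA·BB·BBA·BBA·BBA·BB·BAC
    A ↦ BB
    B ↦ BBA
    C ↦ BAC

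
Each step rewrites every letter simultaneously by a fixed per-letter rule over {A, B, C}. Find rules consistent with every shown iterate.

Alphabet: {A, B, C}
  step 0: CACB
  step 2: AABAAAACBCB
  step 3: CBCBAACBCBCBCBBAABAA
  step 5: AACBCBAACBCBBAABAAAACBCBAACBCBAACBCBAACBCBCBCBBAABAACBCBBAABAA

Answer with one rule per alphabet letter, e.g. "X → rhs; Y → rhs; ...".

A->CB, B->AA, C->B

  step 2 ⇒ step 3: AABAAAACBCB ⇒ CB·CB·AA·CB·CB·CB·CB·B·AA·B·AA
    A ↦ CB
    B ↦ AA
    C ↦ B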